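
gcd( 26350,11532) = 62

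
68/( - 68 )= - 1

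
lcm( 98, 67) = 6566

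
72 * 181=13032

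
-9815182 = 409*( - 23998 ) 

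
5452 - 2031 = 3421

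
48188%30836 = 17352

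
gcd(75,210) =15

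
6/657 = 2/219 = 0.01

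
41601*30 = 1248030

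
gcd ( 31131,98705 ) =1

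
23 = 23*1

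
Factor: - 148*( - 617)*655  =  59811980 = 2^2*5^1*37^1*131^1*617^1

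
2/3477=2/3477 = 0.00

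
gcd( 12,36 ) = 12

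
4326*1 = 4326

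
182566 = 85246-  - 97320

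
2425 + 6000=8425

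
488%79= 14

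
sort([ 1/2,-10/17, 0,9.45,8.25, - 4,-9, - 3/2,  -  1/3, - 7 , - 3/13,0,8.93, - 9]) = [ - 9, -9, - 7, - 4, - 3/2  ,  -  10/17 ,- 1/3,- 3/13,0,0,1/2,8.25,  8.93,9.45]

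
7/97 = 7/97 = 0.07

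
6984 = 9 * 776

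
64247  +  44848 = 109095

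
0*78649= 0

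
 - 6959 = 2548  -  9507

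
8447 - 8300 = 147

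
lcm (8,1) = 8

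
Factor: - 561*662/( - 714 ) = 3641/7= 7^( - 1)*11^1 * 331^1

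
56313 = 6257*9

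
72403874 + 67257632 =139661506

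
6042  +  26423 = 32465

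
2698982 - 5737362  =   - 3038380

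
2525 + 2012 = 4537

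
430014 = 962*447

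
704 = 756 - 52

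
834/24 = 34+ 3/4 = 34.75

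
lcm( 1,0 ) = 0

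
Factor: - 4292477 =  - 7^1 * 31^1 * 131^1*151^1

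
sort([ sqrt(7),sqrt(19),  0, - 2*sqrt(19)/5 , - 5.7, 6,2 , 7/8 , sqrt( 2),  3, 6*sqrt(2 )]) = [-5.7, - 2 * sqrt(19)/5,  0 , 7/8,sqrt(2), 2, sqrt(7), 3, sqrt(19 ) , 6,  6 * sqrt(2 )]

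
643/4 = 160 + 3/4 = 160.75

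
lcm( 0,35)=0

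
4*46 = 184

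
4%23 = 4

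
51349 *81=4159269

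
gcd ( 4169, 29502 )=11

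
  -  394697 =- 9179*43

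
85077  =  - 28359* (-3)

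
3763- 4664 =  -901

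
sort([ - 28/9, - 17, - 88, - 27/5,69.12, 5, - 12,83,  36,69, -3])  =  [-88,-17,-12  , - 27/5,-28/9, - 3,5,36,69,  69.12,83]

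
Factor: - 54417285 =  - 3^3*5^1* 13^1*101^1*307^1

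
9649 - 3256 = 6393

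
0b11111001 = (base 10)249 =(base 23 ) AJ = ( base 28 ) 8P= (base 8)371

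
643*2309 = 1484687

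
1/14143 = 1/14143 =0.00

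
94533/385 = 94533/385=245.54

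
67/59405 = 67/59405 = 0.00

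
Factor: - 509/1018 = - 1/2 = - 2^( - 1)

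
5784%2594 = 596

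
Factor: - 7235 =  - 5^1*1447^1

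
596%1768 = 596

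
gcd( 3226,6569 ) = 1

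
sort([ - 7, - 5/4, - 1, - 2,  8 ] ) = [ - 7,-2, - 5/4 ,- 1, 8 ] 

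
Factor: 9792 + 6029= 15821 =13^1*1217^1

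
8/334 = 4/167 = 0.02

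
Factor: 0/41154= 0^1= 0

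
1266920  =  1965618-698698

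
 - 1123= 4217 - 5340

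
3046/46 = 1523/23 = 66.22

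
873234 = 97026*9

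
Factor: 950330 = 2^1*5^1*29^2*113^1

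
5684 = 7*812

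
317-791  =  - 474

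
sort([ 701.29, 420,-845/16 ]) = [ - 845/16,420,701.29 ]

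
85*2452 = 208420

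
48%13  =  9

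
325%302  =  23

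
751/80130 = 751/80130 = 0.01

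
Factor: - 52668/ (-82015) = 2^2 * 3^2*5^ (  -  1) * 7^1 * 11^1*19^1* 47^(  -  1 )*349^( - 1) 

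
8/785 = 8/785 = 0.01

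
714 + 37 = 751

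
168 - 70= 98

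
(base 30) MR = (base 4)22233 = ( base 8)1257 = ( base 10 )687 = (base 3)221110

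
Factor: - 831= - 3^1*277^1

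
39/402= 13/134  =  0.10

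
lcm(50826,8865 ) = 762390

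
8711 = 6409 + 2302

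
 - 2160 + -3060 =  - 5220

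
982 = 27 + 955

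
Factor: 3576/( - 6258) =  - 4/7 = - 2^2*7^( - 1 )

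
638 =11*58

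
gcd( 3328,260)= 52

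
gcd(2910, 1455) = 1455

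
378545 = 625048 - 246503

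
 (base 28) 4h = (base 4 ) 2001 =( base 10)129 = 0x81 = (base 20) 69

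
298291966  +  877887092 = 1176179058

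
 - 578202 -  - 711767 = 133565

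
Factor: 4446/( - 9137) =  - 2^1*3^2* 13^1 * 19^1* 9137^( - 1)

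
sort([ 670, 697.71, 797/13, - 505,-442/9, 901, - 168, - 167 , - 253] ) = [ - 505 , - 253, - 168, - 167, -442/9, 797/13, 670 , 697.71,901 ]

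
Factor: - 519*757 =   -  3^1*173^1 * 757^1 = - 392883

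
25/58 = 25/58 = 0.43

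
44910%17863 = 9184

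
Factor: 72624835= 5^1 * 71^1 * 149^1*1373^1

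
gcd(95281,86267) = 1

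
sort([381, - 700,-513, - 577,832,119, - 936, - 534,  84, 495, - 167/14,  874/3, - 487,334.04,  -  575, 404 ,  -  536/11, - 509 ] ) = [-936, -700,  -  577,  -  575,-534 ,-513,-509, - 487, - 536/11, - 167/14,84,  119, 874/3, 334.04, 381,404,495,832]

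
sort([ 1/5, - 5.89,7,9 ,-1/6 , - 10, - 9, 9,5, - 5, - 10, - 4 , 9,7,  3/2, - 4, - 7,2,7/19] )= [ - 10, - 10 , - 9, - 7,-5.89, - 5 , - 4, - 4 , - 1/6, 1/5,  7/19,3/2 , 2,5,7,7, 9,9, 9 ]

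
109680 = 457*240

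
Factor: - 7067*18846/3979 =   -  2^1*3^3*23^( - 1 )*37^1*173^(-1 )*191^1 * 349^1=- 133184682/3979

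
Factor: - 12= -2^2*3^1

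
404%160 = 84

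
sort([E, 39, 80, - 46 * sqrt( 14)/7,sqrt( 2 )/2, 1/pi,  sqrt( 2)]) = [-46 * sqrt(14 )/7, 1/pi,  sqrt(2 )/2,sqrt( 2), E, 39,80]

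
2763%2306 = 457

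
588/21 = 28=28.00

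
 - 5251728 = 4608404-9860132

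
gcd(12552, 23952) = 24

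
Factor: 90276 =2^2*3^1*7523^1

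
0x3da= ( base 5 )12421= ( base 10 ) 986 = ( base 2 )1111011010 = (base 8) 1732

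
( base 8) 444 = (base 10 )292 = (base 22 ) D6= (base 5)2132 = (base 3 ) 101211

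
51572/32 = 12893/8 = 1611.62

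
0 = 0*59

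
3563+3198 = 6761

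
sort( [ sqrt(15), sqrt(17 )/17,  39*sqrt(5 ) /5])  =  [sqrt(17) /17,sqrt(15 ), 39*sqrt(5) /5 ]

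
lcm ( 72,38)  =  1368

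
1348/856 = 1 + 123/214 =1.57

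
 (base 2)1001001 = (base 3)2201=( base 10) 73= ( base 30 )2D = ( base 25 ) 2n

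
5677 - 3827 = 1850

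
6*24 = 144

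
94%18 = 4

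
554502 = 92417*6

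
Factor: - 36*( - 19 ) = 684 = 2^2*3^2*19^1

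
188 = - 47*( - 4) 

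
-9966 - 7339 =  - 17305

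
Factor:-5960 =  - 2^3*5^1*149^1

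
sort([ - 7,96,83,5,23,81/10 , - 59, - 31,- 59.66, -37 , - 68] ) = [  -  68,- 59.66, - 59, - 37, - 31,- 7,5,81/10,23, 83, 96]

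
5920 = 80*74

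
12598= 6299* 2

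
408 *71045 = 28986360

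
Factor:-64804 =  - 2^2 * 17^1*953^1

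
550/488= 1 +31/244 = 1.13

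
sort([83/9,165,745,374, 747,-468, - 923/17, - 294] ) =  [ - 468, - 294, - 923/17,83/9, 165,374,745 , 747 ] 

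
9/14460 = 3/4820  =  0.00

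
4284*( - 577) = - 2471868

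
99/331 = 99/331 = 0.30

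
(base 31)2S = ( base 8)132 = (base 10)90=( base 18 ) 50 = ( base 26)3C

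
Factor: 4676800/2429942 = 2^5 * 5^2*37^1*79^1*1214971^( - 1) = 2338400/1214971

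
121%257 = 121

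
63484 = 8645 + 54839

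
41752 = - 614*(- 68 )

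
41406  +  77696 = 119102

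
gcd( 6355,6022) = 1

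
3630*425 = 1542750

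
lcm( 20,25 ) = 100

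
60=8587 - 8527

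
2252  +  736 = 2988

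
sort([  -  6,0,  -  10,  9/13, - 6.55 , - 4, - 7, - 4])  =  [- 10, - 7,  -  6.55, - 6,-4,  -  4,0,9/13]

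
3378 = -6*( - 563) 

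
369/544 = 369/544= 0.68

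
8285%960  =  605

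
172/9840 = 43/2460 = 0.02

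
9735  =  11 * 885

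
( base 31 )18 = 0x27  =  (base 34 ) 15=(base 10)39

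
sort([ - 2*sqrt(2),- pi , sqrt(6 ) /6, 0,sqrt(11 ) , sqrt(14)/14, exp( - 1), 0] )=[ - pi, - 2*sqrt( 2 ),0, 0, sqrt( 14) /14, exp( - 1 ),sqrt( 6 ) /6,sqrt(11 ) ]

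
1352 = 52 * 26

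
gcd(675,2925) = 225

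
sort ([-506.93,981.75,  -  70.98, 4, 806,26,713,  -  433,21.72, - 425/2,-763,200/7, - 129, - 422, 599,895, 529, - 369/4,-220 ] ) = [ -763, - 506.93, - 433, - 422,-220,  -  425/2 ,  -  129,  -  369/4, - 70.98,4, 21.72, 26, 200/7, 529,599, 713, 806, 895, 981.75] 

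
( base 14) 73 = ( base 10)101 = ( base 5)401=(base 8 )145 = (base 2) 1100101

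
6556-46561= - 40005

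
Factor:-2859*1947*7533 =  - 41932241109 = - 3^7*11^1*31^1*59^1*953^1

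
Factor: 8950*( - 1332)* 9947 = - 2^3*3^2*5^2 *7^3*29^1 * 37^1*179^1 = -118582165800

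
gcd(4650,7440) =930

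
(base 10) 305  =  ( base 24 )ch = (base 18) GH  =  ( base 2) 100110001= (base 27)B8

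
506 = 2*253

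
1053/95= 11 + 8/95 = 11.08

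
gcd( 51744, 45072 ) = 48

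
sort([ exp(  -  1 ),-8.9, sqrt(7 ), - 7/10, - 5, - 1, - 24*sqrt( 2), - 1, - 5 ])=[-24 * sqrt (2), - 8.9, - 5, - 5 , - 1, - 1, - 7/10, exp( - 1 ), sqrt( 7)]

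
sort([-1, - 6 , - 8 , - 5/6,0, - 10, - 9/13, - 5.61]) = [ - 10 , -8, - 6, - 5.61, - 1, - 5/6, - 9/13,0 ]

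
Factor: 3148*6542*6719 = 2^3*787^1*3271^1*6719^1=138372537304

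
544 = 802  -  258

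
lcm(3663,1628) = 14652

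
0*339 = 0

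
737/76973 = 737/76973 = 0.01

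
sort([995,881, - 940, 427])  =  [ - 940,427,  881, 995]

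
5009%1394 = 827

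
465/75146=465/75146 = 0.01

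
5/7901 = 5/7901 = 0.00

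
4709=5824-1115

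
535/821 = 535/821 = 0.65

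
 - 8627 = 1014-9641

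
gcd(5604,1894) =2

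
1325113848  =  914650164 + 410463684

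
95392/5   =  19078 + 2/5 = 19078.40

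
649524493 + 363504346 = 1013028839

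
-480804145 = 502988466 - 983792611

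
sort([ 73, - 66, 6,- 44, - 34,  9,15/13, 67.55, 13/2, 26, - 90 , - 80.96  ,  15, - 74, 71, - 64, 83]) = [ - 90,- 80.96,  -  74,-66, - 64  , - 44, - 34, 15/13, 6, 13/2, 9, 15, 26, 67.55,71, 73, 83 ]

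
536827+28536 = 565363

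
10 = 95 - 85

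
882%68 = 66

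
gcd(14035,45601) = 1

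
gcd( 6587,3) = 1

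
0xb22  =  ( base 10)2850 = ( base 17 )9EB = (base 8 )5442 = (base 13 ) 13B3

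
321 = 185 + 136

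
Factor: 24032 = 2^5*751^1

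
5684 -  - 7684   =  13368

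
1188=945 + 243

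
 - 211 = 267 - 478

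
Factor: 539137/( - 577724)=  - 2^( - 2 )*7^(- 1 )*439^(-1)*11471^1 = - 11471/12292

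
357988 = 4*89497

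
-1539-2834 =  - 4373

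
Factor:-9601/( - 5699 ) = 41^( - 1) * 139^ ( - 1)*9601^1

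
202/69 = 202/69 = 2.93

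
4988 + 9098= 14086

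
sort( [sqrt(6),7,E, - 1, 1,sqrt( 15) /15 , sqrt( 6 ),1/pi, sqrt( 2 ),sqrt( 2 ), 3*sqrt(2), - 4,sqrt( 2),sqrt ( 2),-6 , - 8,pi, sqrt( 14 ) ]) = [ - 8, - 6, - 4,-1,sqrt(15) /15,  1/pi,1,sqrt(2 ), sqrt(2),sqrt(2),  sqrt( 2 ),sqrt(6), sqrt( 6 ),E,pi , sqrt( 14 ), 3 *sqrt( 2), 7] 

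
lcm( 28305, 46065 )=2349315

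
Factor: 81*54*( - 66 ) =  - 288684  =  -  2^2* 3^8*11^1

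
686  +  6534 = 7220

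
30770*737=22677490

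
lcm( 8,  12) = 24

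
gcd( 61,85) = 1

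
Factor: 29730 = 2^1* 3^1*5^1*991^1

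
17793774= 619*28746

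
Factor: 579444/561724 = 3^1 * 109^1 * 317^( - 1)  =  327/317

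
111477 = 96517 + 14960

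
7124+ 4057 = 11181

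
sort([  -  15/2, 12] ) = [ - 15/2,12]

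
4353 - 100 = 4253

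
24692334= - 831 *( - 29714)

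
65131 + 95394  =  160525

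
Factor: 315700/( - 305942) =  - 2^1*5^2*11^1 * 13^ ( - 1)*41^( - 1) = - 550/533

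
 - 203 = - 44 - 159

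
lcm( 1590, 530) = 1590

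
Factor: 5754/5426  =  3^1*7^1*137^1*2713^( - 1) = 2877/2713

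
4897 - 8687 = -3790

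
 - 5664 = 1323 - 6987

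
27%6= 3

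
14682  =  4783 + 9899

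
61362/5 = 12272+2/5=12272.40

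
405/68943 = 135/22981 = 0.01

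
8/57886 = 4/28943 = 0.00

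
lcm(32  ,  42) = 672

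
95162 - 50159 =45003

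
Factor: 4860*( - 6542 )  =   - 2^3*3^5*5^1*3271^1 = - 31794120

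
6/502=3/251 = 0.01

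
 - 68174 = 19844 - 88018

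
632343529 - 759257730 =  - 126914201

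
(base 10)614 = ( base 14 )31c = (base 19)1D6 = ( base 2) 1001100110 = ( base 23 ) 13g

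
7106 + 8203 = 15309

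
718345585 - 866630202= - 148284617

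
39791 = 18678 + 21113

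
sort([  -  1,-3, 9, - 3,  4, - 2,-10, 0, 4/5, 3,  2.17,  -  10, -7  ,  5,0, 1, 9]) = [-10, - 10, - 7,  -  3,-3 ,-2,-1,0, 0,4/5,1,2.17 , 3, 4,5, 9, 9] 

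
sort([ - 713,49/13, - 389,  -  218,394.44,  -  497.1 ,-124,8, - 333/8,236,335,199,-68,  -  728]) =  [  -  728 , - 713, - 497.1, -389,-218, - 124, - 68, - 333/8,49/13, 8,199, 236, 335,394.44]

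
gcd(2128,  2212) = 28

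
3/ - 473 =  - 1 + 470/473 = - 0.01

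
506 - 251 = 255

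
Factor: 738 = 2^1*3^2 * 41^1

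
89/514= 89/514 = 0.17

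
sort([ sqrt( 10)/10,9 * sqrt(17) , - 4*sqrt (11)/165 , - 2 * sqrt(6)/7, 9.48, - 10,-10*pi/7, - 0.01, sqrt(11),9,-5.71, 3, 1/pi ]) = [- 10, - 5.71, - 10 * pi/7, - 2*sqrt(6 )/7, - 4*sqrt( 11 )/165 , - 0.01,sqrt( 10) /10, 1/pi,  3,sqrt(11 ), 9, 9.48, 9*sqrt( 17)]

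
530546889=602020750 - 71473861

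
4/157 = 4/157 = 0.03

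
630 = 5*126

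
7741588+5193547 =12935135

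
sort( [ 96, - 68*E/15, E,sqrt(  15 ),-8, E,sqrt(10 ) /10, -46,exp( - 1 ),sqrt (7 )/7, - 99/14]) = [-46, - 68*E/15, - 8, - 99/14,sqrt(10 )/10,exp( -1),sqrt(7 ) /7,E,E, sqrt(15), 96 ]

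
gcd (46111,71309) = 1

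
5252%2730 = 2522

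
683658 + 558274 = 1241932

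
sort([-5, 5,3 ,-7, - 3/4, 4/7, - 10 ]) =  [ - 10, - 7, - 5, - 3/4, 4/7 , 3,  5] 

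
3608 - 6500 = -2892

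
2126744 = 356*5974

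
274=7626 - 7352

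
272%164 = 108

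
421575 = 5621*75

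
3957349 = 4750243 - 792894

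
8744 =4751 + 3993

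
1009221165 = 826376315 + 182844850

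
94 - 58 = 36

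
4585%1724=1137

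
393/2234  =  393/2234 =0.18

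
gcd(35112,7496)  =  8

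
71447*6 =428682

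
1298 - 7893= - 6595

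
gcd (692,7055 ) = 1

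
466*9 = 4194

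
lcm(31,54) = 1674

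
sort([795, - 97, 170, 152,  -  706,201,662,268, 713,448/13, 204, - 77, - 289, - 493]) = [-706, - 493,-289, - 97 ,-77, 448/13,152,170, 201, 204,268, 662,713, 795]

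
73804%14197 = 2819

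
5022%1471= 609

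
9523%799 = 734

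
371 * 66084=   24517164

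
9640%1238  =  974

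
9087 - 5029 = 4058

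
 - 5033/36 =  -140 + 7/36=- 139.81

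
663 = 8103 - 7440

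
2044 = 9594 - 7550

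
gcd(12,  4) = 4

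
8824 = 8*1103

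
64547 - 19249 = 45298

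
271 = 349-78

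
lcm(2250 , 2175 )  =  65250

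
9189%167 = 4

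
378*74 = 27972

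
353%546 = 353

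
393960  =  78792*5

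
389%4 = 1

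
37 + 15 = 52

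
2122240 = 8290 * 256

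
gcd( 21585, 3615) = 15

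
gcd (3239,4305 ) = 41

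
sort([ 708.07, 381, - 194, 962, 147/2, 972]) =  [ - 194,  147/2, 381, 708.07, 962, 972]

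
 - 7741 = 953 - 8694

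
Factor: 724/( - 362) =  - 2  =  - 2^1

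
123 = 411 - 288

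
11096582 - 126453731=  - 115357149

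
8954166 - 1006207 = 7947959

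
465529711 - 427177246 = 38352465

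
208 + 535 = 743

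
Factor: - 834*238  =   - 2^2*3^1*7^1*17^1*139^1=-  198492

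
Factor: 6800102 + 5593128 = 12393230 = 2^1*5^1*1239323^1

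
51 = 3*17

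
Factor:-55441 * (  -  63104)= 2^7*17^1*29^1 * 55441^1 =3498548864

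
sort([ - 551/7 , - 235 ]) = [  -  235, - 551/7]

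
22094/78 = 11047/39 = 283.26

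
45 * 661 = 29745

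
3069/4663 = 3069/4663 = 0.66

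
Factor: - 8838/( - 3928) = 2^( - 2 )*3^2 = 9/4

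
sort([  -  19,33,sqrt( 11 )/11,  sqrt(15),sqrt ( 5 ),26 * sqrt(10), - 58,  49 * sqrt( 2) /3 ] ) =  [ -58, - 19,  sqrt( 11 ) /11, sqrt (5),sqrt( 15), 49 *sqrt(2 )/3,33,26*sqrt( 10 ) ] 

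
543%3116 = 543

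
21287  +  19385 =40672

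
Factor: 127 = 127^1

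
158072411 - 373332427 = - 215260016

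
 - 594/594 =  - 1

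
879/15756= 293/5252  =  0.06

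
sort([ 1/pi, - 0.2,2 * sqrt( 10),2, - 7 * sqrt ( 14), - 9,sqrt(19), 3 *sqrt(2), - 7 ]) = [ - 7*sqrt( 14), - 9 , - 7, - 0.2,1/pi, 2,3* sqrt (2), sqrt( 19), 2*sqrt(10) ]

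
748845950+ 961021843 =1709867793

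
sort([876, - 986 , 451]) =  [ - 986,451,  876 ] 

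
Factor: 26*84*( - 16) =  - 2^7*3^1*7^1*13^1 = -34944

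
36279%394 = 31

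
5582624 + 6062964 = 11645588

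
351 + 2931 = 3282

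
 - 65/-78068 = 65/78068 = 0.00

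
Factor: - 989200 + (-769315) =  - 1758515 = - 5^1*11^1*31973^1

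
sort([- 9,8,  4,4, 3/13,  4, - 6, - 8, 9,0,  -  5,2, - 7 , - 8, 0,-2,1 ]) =[ - 9, -8, - 8, - 7, - 6, - 5, - 2,0,0,3/13,  1,  2 , 4,  4,4, 8, 9]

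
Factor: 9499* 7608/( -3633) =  - 3441352/173 = - 2^3 * 23^1 * 59^1 * 173^( - 1) * 317^1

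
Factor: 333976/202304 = 2^( - 3 ) * 29^( - 1 )*383^1=383/232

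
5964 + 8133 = 14097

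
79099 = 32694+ 46405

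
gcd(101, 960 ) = 1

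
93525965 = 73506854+20019111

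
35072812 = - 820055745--855128557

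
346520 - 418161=-71641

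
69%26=17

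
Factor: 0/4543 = 0 = 0^1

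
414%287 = 127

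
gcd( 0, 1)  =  1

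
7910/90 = 791/9 = 87.89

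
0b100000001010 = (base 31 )24c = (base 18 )666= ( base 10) 2058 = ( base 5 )31213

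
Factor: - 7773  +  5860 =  -1913^1 = - 1913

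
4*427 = 1708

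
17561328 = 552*31814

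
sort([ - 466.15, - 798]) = [ - 798, - 466.15 ] 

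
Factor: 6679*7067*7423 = 350369259539 = 13^1*37^1*191^1*571^1*6679^1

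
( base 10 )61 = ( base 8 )75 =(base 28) 25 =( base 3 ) 2021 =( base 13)49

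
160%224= 160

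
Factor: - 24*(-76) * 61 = 2^5 * 3^1 * 19^1 *61^1 = 111264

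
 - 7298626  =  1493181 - 8791807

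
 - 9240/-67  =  137 + 61/67 = 137.91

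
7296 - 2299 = 4997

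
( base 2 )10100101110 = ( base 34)150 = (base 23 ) 2bf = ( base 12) 926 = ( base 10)1326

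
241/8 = 30 + 1/8 = 30.12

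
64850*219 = 14202150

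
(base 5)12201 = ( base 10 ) 926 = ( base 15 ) 41b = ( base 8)1636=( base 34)R8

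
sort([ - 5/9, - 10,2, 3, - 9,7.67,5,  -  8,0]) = [-10,  -  9, - 8,-5/9,0,2,3,5,7.67 ]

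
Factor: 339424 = 2^5 * 10607^1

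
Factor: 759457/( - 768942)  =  -2^(-1)*3^( - 2 )*42719^(-1 ) * 759457^1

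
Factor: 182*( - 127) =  - 2^1*7^1* 13^1*127^1 = -23114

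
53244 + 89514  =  142758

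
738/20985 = 246/6995 = 0.04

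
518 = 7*74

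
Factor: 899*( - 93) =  - 3^1*29^1*31^2 = -83607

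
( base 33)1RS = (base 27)2KA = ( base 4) 133120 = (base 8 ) 3730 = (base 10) 2008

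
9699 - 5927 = 3772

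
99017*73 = 7228241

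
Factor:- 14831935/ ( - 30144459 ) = 3^(-1)* 5^1*457^1*6491^1 * 10048153^( - 1 ) 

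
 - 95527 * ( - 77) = 7355579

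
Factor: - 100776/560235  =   - 2^3*5^( - 1 ) * 13^ ( - 2)*19^1   =  - 152/845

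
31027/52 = 31027/52 = 596.67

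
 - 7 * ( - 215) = 1505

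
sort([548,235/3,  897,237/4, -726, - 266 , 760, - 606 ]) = [ - 726,  -  606, - 266,237/4,235/3,548,760,897 ]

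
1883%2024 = 1883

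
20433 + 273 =20706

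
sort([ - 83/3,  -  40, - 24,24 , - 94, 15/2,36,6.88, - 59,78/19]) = [ - 94, - 59, - 40,  -  83/3,-24,78/19,6.88,15/2, 24,36]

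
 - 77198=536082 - 613280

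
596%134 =60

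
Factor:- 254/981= -2^1*3^(  -  2 ) * 109^( - 1)*127^1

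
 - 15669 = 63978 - 79647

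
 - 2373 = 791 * (  -  3) 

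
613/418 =613/418 = 1.47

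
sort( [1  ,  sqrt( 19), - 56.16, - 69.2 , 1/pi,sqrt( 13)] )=[ - 69.2, - 56.16, 1/pi,  1, sqrt( 13 ), sqrt(19) ] 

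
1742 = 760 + 982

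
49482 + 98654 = 148136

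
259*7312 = 1893808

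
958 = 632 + 326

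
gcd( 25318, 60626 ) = 2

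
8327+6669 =14996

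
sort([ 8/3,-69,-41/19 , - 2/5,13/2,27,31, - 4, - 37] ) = [ - 69 , - 37, - 4, - 41/19,-2/5,  8/3,13/2,27, 31]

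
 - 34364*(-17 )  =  584188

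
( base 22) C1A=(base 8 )13320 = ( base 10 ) 5840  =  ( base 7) 23012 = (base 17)1339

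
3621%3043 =578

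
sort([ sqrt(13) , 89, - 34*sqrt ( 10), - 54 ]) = [  -  34*sqrt (10 ), - 54,sqrt( 13), 89] 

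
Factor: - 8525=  - 5^2*11^1*31^1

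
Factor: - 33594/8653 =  - 66/17 = - 2^1*3^1*11^1*17^( - 1 )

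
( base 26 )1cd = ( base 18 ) 31b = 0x3e9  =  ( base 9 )1332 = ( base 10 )1001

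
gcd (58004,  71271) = 1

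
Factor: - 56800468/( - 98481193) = 2^2*17^1*23^( - 1)*587^1*1423^1*4281791^( - 1)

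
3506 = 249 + 3257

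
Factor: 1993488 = 2^4*3^1* 7^1*17^1*349^1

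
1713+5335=7048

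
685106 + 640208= 1325314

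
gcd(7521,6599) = 1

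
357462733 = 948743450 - 591280717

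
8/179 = 8/179 = 0.04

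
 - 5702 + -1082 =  - 6784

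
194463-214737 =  - 20274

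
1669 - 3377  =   - 1708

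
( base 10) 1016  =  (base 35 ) T1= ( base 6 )4412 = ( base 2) 1111111000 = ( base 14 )528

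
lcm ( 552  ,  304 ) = 20976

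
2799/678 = 4 + 29/226 = 4.13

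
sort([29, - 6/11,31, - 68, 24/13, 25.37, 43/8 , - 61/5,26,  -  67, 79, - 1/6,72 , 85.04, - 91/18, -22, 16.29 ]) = [ - 68, - 67 , - 22, - 61/5, - 91/18, - 6/11,-1/6, 24/13,43/8,16.29,25.37,26, 29, 31,72, 79, 85.04]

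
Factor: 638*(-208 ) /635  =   - 132704/635 = -2^5*5^( - 1)*11^1*13^1*29^1*127^( - 1)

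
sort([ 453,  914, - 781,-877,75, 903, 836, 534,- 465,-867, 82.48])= [ - 877,  -  867, -781, - 465,75,82.48,453, 534,836,903,914 ]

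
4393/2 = 4393/2  =  2196.50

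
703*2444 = 1718132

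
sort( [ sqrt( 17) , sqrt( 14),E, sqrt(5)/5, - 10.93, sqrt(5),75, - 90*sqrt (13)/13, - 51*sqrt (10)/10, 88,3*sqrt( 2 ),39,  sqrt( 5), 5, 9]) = [ - 90*sqrt( 13) /13, - 51*sqrt(10)/10 ,-10.93, sqrt (5) /5,sqrt( 5), sqrt(5 ),E,  sqrt( 14), sqrt (17), 3 * sqrt( 2 ), 5, 9, 39, 75,88 ] 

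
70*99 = 6930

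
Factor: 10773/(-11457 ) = -3^2*7^1*67^( - 1 ) = -63/67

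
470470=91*5170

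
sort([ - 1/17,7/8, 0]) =[-1/17, 0 , 7/8 ]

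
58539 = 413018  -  354479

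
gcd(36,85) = 1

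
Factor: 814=2^1 * 11^1*37^1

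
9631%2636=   1723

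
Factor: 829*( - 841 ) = - 697189 = -29^2* 829^1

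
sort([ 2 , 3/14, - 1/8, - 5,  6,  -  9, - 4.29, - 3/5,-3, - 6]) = [-9,-6, - 5  ,-4.29,-3 ,  -  3/5, - 1/8, 3/14,2,  6 ]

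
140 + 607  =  747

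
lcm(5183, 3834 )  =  279882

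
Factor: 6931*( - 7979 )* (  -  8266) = 457130043434 = 2^1 * 29^1 * 79^1*101^1*239^1  *4133^1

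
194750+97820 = 292570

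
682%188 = 118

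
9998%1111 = 1110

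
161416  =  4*40354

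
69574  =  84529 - 14955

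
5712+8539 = 14251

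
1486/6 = 247 + 2/3 = 247.67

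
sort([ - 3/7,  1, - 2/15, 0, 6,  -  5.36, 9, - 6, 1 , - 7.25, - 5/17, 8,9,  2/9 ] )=[ -7.25, - 6, - 5.36, - 3/7, - 5/17 ,-2/15, 0, 2/9,1, 1, 6, 8 , 9, 9]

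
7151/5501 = 7151/5501 = 1.30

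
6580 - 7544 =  - 964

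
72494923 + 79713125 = 152208048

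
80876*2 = 161752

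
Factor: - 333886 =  - 2^1*7^2*  3407^1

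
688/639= 1 + 49/639 =1.08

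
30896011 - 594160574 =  - 563264563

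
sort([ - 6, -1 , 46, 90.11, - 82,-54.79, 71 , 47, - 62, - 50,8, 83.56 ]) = [ - 82,  -  62 , - 54.79,  -  50, -6, - 1, 8, 46, 47 , 71,83.56,  90.11]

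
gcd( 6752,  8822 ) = 2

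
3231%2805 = 426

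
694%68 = 14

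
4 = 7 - 3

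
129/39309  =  43/13103=0.00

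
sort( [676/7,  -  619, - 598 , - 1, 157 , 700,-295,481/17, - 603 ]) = [ - 619, - 603, - 598, - 295, - 1 , 481/17, 676/7,  157 , 700]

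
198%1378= 198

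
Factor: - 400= - 2^4*5^2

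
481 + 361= 842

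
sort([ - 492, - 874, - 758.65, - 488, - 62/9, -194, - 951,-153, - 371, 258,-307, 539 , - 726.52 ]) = [- 951,  -  874, - 758.65, - 726.52, - 492, - 488, - 371, - 307, -194,  -  153, - 62/9, 258,539 ] 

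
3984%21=15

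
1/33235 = 1/33235 = 0.00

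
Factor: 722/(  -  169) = -2^1 * 13^(-2)*19^2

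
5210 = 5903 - 693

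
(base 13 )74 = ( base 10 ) 95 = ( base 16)5f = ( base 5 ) 340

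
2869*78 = 223782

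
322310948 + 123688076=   445999024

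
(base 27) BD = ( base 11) 262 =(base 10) 310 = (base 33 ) 9D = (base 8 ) 466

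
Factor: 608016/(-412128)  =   - 239/162  =  - 2^ ( - 1)*3^( - 4)*239^1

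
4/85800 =1/21450= 0.00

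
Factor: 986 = 2^1*17^1*29^1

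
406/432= 203/216 = 0.94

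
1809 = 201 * 9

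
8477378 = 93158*91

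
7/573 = 7/573 = 0.01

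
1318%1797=1318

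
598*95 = 56810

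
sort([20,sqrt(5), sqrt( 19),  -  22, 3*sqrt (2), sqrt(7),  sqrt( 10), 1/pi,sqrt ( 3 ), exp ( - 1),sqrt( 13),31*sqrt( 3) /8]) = [ - 22, 1/pi , exp ( - 1) , sqrt(3), sqrt( 5), sqrt(7), sqrt ( 10),sqrt( 13), 3 * sqrt( 2),  sqrt( 19 ),31*sqrt( 3) /8, 20]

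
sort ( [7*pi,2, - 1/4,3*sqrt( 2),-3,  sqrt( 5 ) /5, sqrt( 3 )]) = [ -3,  -  1/4,sqrt( 5 )/5,  sqrt( 3 ),2,  3*sqrt( 2), 7*pi ] 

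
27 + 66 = 93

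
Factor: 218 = 2^1*109^1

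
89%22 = 1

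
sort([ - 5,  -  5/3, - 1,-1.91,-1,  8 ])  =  [ - 5,-1.91, - 5/3, - 1,-1,  8 ]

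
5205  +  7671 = 12876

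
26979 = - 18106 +45085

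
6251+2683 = 8934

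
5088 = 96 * 53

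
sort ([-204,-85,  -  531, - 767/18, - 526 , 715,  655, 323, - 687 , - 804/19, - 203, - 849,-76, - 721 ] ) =[ - 849, - 721,-687,-531, - 526, - 204 ,- 203, - 85,-76,  -  767/18, - 804/19, 323,655,715]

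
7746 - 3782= 3964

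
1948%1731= 217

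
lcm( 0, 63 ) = 0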